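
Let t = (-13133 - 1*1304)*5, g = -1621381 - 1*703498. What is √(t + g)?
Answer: 2*I*√599266 ≈ 1548.2*I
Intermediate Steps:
g = -2324879 (g = -1621381 - 703498 = -2324879)
t = -72185 (t = (-13133 - 1304)*5 = -14437*5 = -72185)
√(t + g) = √(-72185 - 2324879) = √(-2397064) = 2*I*√599266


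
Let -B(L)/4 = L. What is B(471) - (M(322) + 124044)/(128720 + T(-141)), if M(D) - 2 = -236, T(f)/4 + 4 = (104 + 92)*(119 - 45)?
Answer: -11730143/6224 ≈ -1884.7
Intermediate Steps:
T(f) = 58000 (T(f) = -16 + 4*((104 + 92)*(119 - 45)) = -16 + 4*(196*74) = -16 + 4*14504 = -16 + 58016 = 58000)
M(D) = -234 (M(D) = 2 - 236 = -234)
B(L) = -4*L
B(471) - (M(322) + 124044)/(128720 + T(-141)) = -4*471 - (-234 + 124044)/(128720 + 58000) = -1884 - 123810/186720 = -1884 - 1*4127/6224 = -1884 - 4127/6224 = -11730143/6224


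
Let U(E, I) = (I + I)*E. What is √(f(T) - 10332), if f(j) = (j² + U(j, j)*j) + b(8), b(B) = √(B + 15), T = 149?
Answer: √(6627767 + √23) ≈ 2574.4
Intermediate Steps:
U(E, I) = 2*E*I (U(E, I) = (2*I)*E = 2*E*I)
b(B) = √(15 + B)
f(j) = √23 + j² + 2*j³ (f(j) = (j² + (2*j*j)*j) + √(15 + 8) = (j² + (2*j²)*j) + √23 = (j² + 2*j³) + √23 = √23 + j² + 2*j³)
√(f(T) - 10332) = √((√23 + 149² + 2*149³) - 10332) = √((√23 + 22201 + 2*3307949) - 10332) = √((√23 + 22201 + 6615898) - 10332) = √((6638099 + √23) - 10332) = √(6627767 + √23)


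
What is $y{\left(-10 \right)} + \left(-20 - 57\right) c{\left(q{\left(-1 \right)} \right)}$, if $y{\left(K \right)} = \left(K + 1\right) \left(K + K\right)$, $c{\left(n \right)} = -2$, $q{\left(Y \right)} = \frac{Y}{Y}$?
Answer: $334$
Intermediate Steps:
$q{\left(Y \right)} = 1$
$y{\left(K \right)} = 2 K \left(1 + K\right)$ ($y{\left(K \right)} = \left(1 + K\right) 2 K = 2 K \left(1 + K\right)$)
$y{\left(-10 \right)} + \left(-20 - 57\right) c{\left(q{\left(-1 \right)} \right)} = 2 \left(-10\right) \left(1 - 10\right) + \left(-20 - 57\right) \left(-2\right) = 2 \left(-10\right) \left(-9\right) + \left(-20 - 57\right) \left(-2\right) = 180 - -154 = 180 + 154 = 334$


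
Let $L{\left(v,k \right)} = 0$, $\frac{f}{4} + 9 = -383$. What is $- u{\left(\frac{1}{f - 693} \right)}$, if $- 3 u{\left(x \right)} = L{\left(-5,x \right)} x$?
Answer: $0$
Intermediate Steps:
$f = -1568$ ($f = -36 + 4 \left(-383\right) = -36 - 1532 = -1568$)
$u{\left(x \right)} = 0$ ($u{\left(x \right)} = - \frac{0 x}{3} = \left(- \frac{1}{3}\right) 0 = 0$)
$- u{\left(\frac{1}{f - 693} \right)} = \left(-1\right) 0 = 0$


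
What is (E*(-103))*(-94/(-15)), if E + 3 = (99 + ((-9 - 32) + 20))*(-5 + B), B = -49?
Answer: 2720642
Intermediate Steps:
E = -4215 (E = -3 + (99 + ((-9 - 32) + 20))*(-5 - 49) = -3 + (99 + (-41 + 20))*(-54) = -3 + (99 - 21)*(-54) = -3 + 78*(-54) = -3 - 4212 = -4215)
(E*(-103))*(-94/(-15)) = (-4215*(-103))*(-94/(-15)) = 434145*(-94*(-1/15)) = 434145*(94/15) = 2720642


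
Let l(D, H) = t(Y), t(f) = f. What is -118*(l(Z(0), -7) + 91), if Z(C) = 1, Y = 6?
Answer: -11446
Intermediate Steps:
l(D, H) = 6
-118*(l(Z(0), -7) + 91) = -118*(6 + 91) = -118*97 = -11446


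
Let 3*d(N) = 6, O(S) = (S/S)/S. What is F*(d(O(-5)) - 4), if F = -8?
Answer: 16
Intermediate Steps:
O(S) = 1/S
d(N) = 2 (d(N) = (1/3)*6 = 2)
F*(d(O(-5)) - 4) = -8*(2 - 4) = -8*(-2) = 16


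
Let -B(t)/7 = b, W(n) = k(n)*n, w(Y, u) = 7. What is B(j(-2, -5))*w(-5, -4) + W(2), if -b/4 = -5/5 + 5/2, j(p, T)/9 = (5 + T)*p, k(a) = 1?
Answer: 296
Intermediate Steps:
j(p, T) = 9*p*(5 + T) (j(p, T) = 9*((5 + T)*p) = 9*(p*(5 + T)) = 9*p*(5 + T))
W(n) = n (W(n) = 1*n = n)
b = -6 (b = -4*(-5/5 + 5/2) = -4*(-5*⅕ + 5*(½)) = -4*(-1 + 5/2) = -4*3/2 = -6)
B(t) = 42 (B(t) = -7*(-6) = 42)
B(j(-2, -5))*w(-5, -4) + W(2) = 42*7 + 2 = 294 + 2 = 296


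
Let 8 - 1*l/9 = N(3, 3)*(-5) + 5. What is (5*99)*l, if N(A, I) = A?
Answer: 80190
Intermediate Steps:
l = 162 (l = 72 - 9*(3*(-5) + 5) = 72 - 9*(-15 + 5) = 72 - 9*(-10) = 72 + 90 = 162)
(5*99)*l = (5*99)*162 = 495*162 = 80190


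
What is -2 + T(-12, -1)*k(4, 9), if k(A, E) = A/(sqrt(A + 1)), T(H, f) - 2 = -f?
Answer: -2 + 12*sqrt(5)/5 ≈ 3.3666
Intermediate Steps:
T(H, f) = 2 - f
k(A, E) = A/sqrt(1 + A) (k(A, E) = A/(sqrt(1 + A)) = A/sqrt(1 + A))
-2 + T(-12, -1)*k(4, 9) = -2 + (2 - 1*(-1))*(4/sqrt(1 + 4)) = -2 + (2 + 1)*(4/sqrt(5)) = -2 + 3*(4*(sqrt(5)/5)) = -2 + 3*(4*sqrt(5)/5) = -2 + 12*sqrt(5)/5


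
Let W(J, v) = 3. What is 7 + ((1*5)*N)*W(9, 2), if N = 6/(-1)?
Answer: -83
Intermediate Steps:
N = -6 (N = 6*(-1) = -6)
7 + ((1*5)*N)*W(9, 2) = 7 + ((1*5)*(-6))*3 = 7 + (5*(-6))*3 = 7 - 30*3 = 7 - 90 = -83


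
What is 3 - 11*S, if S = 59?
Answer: -646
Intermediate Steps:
3 - 11*S = 3 - 11*59 = 3 - 649 = -646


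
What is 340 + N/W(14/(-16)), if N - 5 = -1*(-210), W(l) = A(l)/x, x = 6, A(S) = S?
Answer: -7940/7 ≈ -1134.3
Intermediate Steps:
W(l) = l/6
N = 215 (N = 5 - 1*(-210) = 5 + 210 = 215)
340 + N/W(14/(-16)) = 340 + 215/(((14/(-16))/6)) = 340 + 215/(((14*(-1/16))/6)) = 340 + 215/(((⅙)*(-7/8))) = 340 + 215/(-7/48) = 340 + 215*(-48/7) = 340 - 10320/7 = -7940/7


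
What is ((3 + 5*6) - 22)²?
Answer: 121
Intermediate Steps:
((3 + 5*6) - 22)² = ((3 + 30) - 22)² = (33 - 22)² = 11² = 121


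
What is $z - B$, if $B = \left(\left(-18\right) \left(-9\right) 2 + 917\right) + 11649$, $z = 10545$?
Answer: $-2345$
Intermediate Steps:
$B = 12890$ ($B = \left(162 \cdot 2 + 917\right) + 11649 = \left(324 + 917\right) + 11649 = 1241 + 11649 = 12890$)
$z - B = 10545 - 12890 = -2345$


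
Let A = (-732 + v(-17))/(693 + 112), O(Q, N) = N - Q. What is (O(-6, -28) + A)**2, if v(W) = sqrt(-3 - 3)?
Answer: (18442 - I*sqrt(6))**2/648025 ≈ 524.84 - 0.13942*I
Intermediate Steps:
v(W) = I*sqrt(6) (v(W) = sqrt(-6) = I*sqrt(6))
A = -732/805 + I*sqrt(6)/805 (A = (-732 + I*sqrt(6))/(693 + 112) = (-732 + I*sqrt(6))/805 = (-732 + I*sqrt(6))*(1/805) = -732/805 + I*sqrt(6)/805 ≈ -0.90932 + 0.0030428*I)
(O(-6, -28) + A)**2 = ((-28 - 1*(-6)) + (-732/805 + I*sqrt(6)/805))**2 = ((-28 + 6) + (-732/805 + I*sqrt(6)/805))**2 = (-22 + (-732/805 + I*sqrt(6)/805))**2 = (-18442/805 + I*sqrt(6)/805)**2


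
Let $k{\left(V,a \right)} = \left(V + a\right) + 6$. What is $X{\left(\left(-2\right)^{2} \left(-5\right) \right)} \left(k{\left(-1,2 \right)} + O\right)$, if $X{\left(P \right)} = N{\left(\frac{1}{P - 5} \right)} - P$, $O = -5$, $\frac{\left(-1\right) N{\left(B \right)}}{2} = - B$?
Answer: $\frac{996}{25} \approx 39.84$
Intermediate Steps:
$N{\left(B \right)} = 2 B$ ($N{\left(B \right)} = - 2 \left(- B\right) = 2 B$)
$X{\left(P \right)} = - P + \frac{2}{-5 + P}$ ($X{\left(P \right)} = \frac{2}{P - 5} - P = \frac{2}{-5 + P} - P = - P + \frac{2}{-5 + P}$)
$k{\left(V,a \right)} = 6 + V + a$
$X{\left(\left(-2\right)^{2} \left(-5\right) \right)} \left(k{\left(-1,2 \right)} + O\right) = \frac{2 - \left(-2\right)^{2} \left(-5\right) \left(-5 + \left(-2\right)^{2} \left(-5\right)\right)}{-5 + \left(-2\right)^{2} \left(-5\right)} \left(\left(6 - 1 + 2\right) - 5\right) = \frac{2 - 4 \left(-5\right) \left(-5 + 4 \left(-5\right)\right)}{-5 + 4 \left(-5\right)} \left(7 - 5\right) = \frac{2 - - 20 \left(-5 - 20\right)}{-5 - 20} \cdot 2 = \frac{2 - \left(-20\right) \left(-25\right)}{-25} \cdot 2 = - \frac{2 - 500}{25} \cdot 2 = \left(- \frac{1}{25}\right) \left(-498\right) 2 = \frac{498}{25} \cdot 2 = \frac{996}{25}$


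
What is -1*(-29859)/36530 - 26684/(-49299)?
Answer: 2446785361/1800892470 ≈ 1.3587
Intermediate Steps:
-1*(-29859)/36530 - 26684/(-49299) = 29859*(1/36530) - 26684*(-1/49299) = 29859/36530 + 26684/49299 = 2446785361/1800892470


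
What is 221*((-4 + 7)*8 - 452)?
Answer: -94588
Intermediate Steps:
221*((-4 + 7)*8 - 452) = 221*(3*8 - 452) = 221*(24 - 452) = 221*(-428) = -94588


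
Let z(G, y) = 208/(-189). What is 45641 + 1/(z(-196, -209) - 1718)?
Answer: 14829217121/324910 ≈ 45641.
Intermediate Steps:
z(G, y) = -208/189 (z(G, y) = 208*(-1/189) = -208/189)
45641 + 1/(z(-196, -209) - 1718) = 45641 + 1/(-208/189 - 1718) = 45641 + 1/(-324910/189) = 45641 - 189/324910 = 14829217121/324910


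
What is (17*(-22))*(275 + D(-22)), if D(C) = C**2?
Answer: -283866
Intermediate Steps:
(17*(-22))*(275 + D(-22)) = (17*(-22))*(275 + (-22)**2) = -374*(275 + 484) = -374*759 = -283866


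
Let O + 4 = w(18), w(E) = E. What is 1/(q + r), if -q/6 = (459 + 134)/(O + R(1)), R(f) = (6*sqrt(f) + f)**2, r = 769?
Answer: 21/14963 ≈ 0.0014035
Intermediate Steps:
O = 14 (O = -4 + 18 = 14)
R(f) = (f + 6*sqrt(f))**2
q = -1186/21 (q = -6*(459 + 134)/(14 + (1 + 6*sqrt(1))**2) = -3558/(14 + (1 + 6*1)**2) = -3558/(14 + (1 + 6)**2) = -3558/(14 + 7**2) = -3558/(14 + 49) = -3558/63 = -6*593/63 = -1186/21 ≈ -56.476)
1/(q + r) = 1/(-1186/21 + 769) = 1/(14963/21) = 21/14963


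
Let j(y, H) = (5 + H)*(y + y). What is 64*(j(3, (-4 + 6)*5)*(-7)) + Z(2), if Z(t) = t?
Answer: -40318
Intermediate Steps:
j(y, H) = 2*y*(5 + H) (j(y, H) = (5 + H)*(2*y) = 2*y*(5 + H))
64*(j(3, (-4 + 6)*5)*(-7)) + Z(2) = 64*((2*3*(5 + (-4 + 6)*5))*(-7)) + 2 = 64*((2*3*(5 + 2*5))*(-7)) + 2 = 64*((2*3*(5 + 10))*(-7)) + 2 = 64*((2*3*15)*(-7)) + 2 = 64*(90*(-7)) + 2 = 64*(-630) + 2 = -40320 + 2 = -40318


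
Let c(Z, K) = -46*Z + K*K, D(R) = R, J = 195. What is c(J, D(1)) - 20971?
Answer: -29940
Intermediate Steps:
c(Z, K) = K² - 46*Z (c(Z, K) = -46*Z + K² = K² - 46*Z)
c(J, D(1)) - 20971 = (1² - 46*195) - 20971 = (1 - 8970) - 20971 = -8969 - 20971 = -29940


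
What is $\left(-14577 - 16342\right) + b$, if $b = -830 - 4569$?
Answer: $-36318$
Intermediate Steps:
$b = -5399$
$\left(-14577 - 16342\right) + b = \left(-14577 - 16342\right) - 5399 = -30919 - 5399 = -36318$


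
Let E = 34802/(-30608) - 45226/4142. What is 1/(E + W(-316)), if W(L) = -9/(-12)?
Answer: -31694584/358335885 ≈ -0.088449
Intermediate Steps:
W(L) = ¾ (W(L) = -9*(-1/12) = ¾)
E = -382106823/31694584 (E = 34802*(-1/30608) - 45226*1/4142 = -17401/15304 - 22613/2071 = -382106823/31694584 ≈ -12.056)
1/(E + W(-316)) = 1/(-382106823/31694584 + ¾) = 1/(-358335885/31694584) = -31694584/358335885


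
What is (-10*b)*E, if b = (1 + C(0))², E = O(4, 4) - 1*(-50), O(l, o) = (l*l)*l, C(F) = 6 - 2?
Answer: -28500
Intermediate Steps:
C(F) = 4
O(l, o) = l³ (O(l, o) = l²*l = l³)
E = 114 (E = 4³ - 1*(-50) = 64 + 50 = 114)
b = 25 (b = (1 + 4)² = 5² = 25)
(-10*b)*E = -10*25*114 = -250*114 = -28500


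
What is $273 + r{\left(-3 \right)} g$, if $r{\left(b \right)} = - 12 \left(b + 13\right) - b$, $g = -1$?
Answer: $390$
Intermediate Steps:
$r{\left(b \right)} = -156 - 13 b$ ($r{\left(b \right)} = - 12 \left(13 + b\right) - b = \left(-156 - 12 b\right) - b = -156 - 13 b$)
$273 + r{\left(-3 \right)} g = 273 + \left(-156 - -39\right) \left(-1\right) = 273 + \left(-156 + 39\right) \left(-1\right) = 273 - -117 = 273 + 117 = 390$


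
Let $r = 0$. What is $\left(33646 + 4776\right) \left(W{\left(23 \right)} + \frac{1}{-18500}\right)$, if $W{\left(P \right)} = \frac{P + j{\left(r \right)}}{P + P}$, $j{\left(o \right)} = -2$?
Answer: $\frac{3731294897}{212750} \approx 17538.0$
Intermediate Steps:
$W{\left(P \right)} = \frac{-2 + P}{2 P}$ ($W{\left(P \right)} = \frac{P - 2}{P + P} = \frac{-2 + P}{2 P}$)
$\left(33646 + 4776\right) \left(W{\left(23 \right)} + \frac{1}{-18500}\right) = \left(33646 + 4776\right) \left(\frac{-2 + 23}{2 \cdot 23} + \frac{1}{-18500}\right) = 38422 \left(\frac{1}{2} \cdot \frac{1}{23} \cdot 21 - \frac{1}{18500}\right) = 38422 \left(\frac{21}{46} - \frac{1}{18500}\right) = 38422 \cdot \frac{194227}{425500} = \frac{3731294897}{212750}$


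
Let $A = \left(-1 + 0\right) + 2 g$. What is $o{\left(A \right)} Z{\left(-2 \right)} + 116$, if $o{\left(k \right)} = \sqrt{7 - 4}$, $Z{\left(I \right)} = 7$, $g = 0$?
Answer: $116 + 7 \sqrt{3} \approx 128.12$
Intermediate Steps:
$A = -1$ ($A = \left(-1 + 0\right) + 2 \cdot 0 = -1 + 0 = -1$)
$o{\left(k \right)} = \sqrt{3}$
$o{\left(A \right)} Z{\left(-2 \right)} + 116 = \sqrt{3} \cdot 7 + 116 = 7 \sqrt{3} + 116 = 116 + 7 \sqrt{3}$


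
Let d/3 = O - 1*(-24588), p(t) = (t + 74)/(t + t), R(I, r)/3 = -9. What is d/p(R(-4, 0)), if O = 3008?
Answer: -4470552/47 ≈ -95118.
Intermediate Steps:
R(I, r) = -27 (R(I, r) = 3*(-9) = -27)
p(t) = (74 + t)/(2*t) (p(t) = (74 + t)/((2*t)) = (74 + t)*(1/(2*t)) = (74 + t)/(2*t))
d = 82788 (d = 3*(3008 - 1*(-24588)) = 3*(3008 + 24588) = 3*27596 = 82788)
d/p(R(-4, 0)) = 82788/(((½)*(74 - 27)/(-27))) = 82788/(((½)*(-1/27)*47)) = 82788/(-47/54) = 82788*(-54/47) = -4470552/47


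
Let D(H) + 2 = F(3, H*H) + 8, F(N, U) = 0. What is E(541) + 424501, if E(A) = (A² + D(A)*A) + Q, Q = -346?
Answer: 720082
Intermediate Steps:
D(H) = 6 (D(H) = -2 + (0 + 8) = -2 + 8 = 6)
E(A) = -346 + A² + 6*A (E(A) = (A² + 6*A) - 346 = -346 + A² + 6*A)
E(541) + 424501 = (-346 + 541² + 6*541) + 424501 = (-346 + 292681 + 3246) + 424501 = 295581 + 424501 = 720082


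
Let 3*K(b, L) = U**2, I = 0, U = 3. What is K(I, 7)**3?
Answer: 27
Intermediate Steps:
K(b, L) = 3 (K(b, L) = (1/3)*3**2 = (1/3)*9 = 3)
K(I, 7)**3 = 3**3 = 27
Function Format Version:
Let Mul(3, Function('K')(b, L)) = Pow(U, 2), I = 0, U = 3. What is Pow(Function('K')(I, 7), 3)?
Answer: 27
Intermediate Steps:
Function('K')(b, L) = 3 (Function('K')(b, L) = Mul(Rational(1, 3), Pow(3, 2)) = Mul(Rational(1, 3), 9) = 3)
Pow(Function('K')(I, 7), 3) = Pow(3, 3) = 27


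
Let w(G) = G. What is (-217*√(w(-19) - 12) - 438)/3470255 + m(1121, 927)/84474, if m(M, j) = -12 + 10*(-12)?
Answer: -4342748/2571458955 - 217*I*√31/3470255 ≈ -0.0016888 - 0.00034816*I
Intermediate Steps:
m(M, j) = -132 (m(M, j) = -12 - 120 = -132)
(-217*√(w(-19) - 12) - 438)/3470255 + m(1121, 927)/84474 = (-217*√(-19 - 12) - 438)/3470255 - 132/84474 = (-217*I*√31 - 438)*(1/3470255) - 132*1/84474 = (-217*I*√31 - 438)*(1/3470255) - 22/14079 = (-438 - 217*I*√31)*(1/3470255) - 22/14079 = (-438/3470255 - 217*I*√31/3470255) - 22/14079 = -4342748/2571458955 - 217*I*√31/3470255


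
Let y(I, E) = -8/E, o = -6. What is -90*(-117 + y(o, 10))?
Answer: 10602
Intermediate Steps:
-90*(-117 + y(o, 10)) = -90*(-117 - 8/10) = -90*(-117 - 8*1/10) = -90*(-117 - 4/5) = -90*(-589/5) = 10602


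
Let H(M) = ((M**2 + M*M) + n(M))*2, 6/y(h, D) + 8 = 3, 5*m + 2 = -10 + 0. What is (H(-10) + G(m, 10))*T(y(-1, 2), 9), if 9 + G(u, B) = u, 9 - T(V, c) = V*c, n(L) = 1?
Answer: 193347/25 ≈ 7733.9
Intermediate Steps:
m = -12/5 (m = -2/5 + (-10 + 0)/5 = -2/5 + (1/5)*(-10) = -2/5 - 2 = -12/5 ≈ -2.4000)
y(h, D) = -6/5 (y(h, D) = 6/(-8 + 3) = 6/(-5) = 6*(-1/5) = -6/5)
T(V, c) = 9 - V*c
G(u, B) = -9 + u
H(M) = 2 + 4*M**2 (H(M) = ((M**2 + M*M) + 1)*2 = ((M**2 + M**2) + 1)*2 = (2*M**2 + 1)*2 = (1 + 2*M**2)*2 = 2 + 4*M**2)
(H(-10) + G(m, 10))*T(y(-1, 2), 9) = ((2 + 4*(-10)**2) + (-9 - 12/5))*(9 - 1*(-6/5)*9) = ((2 + 4*100) - 57/5)*(9 + 54/5) = ((2 + 400) - 57/5)*(99/5) = (402 - 57/5)*(99/5) = (1953/5)*(99/5) = 193347/25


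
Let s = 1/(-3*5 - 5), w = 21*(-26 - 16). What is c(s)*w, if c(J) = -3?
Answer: 2646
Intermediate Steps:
w = -882 (w = 21*(-42) = -882)
s = -1/20 (s = 1/(-15 - 5) = 1/(-20) = -1/20 ≈ -0.050000)
c(s)*w = -3*(-882) = 2646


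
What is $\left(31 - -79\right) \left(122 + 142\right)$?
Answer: $29040$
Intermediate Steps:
$\left(31 - -79\right) \left(122 + 142\right) = \left(31 + 79\right) 264 = 110 \cdot 264 = 29040$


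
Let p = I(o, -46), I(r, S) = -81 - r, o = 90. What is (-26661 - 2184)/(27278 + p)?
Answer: -28845/27107 ≈ -1.0641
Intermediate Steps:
p = -171 (p = -81 - 1*90 = -81 - 90 = -171)
(-26661 - 2184)/(27278 + p) = (-26661 - 2184)/(27278 - 171) = -28845/27107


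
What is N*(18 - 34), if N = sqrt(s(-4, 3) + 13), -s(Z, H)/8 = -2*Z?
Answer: -16*I*sqrt(51) ≈ -114.26*I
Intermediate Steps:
s(Z, H) = 16*Z (s(Z, H) = -(-16)*Z = 16*Z)
N = I*sqrt(51) (N = sqrt(16*(-4) + 13) = sqrt(-64 + 13) = sqrt(-51) = I*sqrt(51) ≈ 7.1414*I)
N*(18 - 34) = (I*sqrt(51))*(18 - 34) = (I*sqrt(51))*(-16) = -16*I*sqrt(51)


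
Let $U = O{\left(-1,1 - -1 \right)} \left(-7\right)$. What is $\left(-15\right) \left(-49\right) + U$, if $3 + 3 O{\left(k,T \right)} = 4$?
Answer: $\frac{2198}{3} \approx 732.67$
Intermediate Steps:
$O{\left(k,T \right)} = \frac{1}{3}$ ($O{\left(k,T \right)} = -1 + \frac{1}{3} \cdot 4 = -1 + \frac{4}{3} = \frac{1}{3}$)
$U = - \frac{7}{3}$ ($U = \frac{1}{3} \left(-7\right) = - \frac{7}{3} \approx -2.3333$)
$\left(-15\right) \left(-49\right) + U = \left(-15\right) \left(-49\right) - \frac{7}{3} = 735 - \frac{7}{3} = \frac{2198}{3}$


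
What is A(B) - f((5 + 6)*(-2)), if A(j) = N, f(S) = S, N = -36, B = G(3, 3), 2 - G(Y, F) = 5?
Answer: -14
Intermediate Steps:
G(Y, F) = -3 (G(Y, F) = 2 - 1*5 = 2 - 5 = -3)
B = -3
A(j) = -36
A(B) - f((5 + 6)*(-2)) = -36 - (5 + 6)*(-2) = -36 - 11*(-2) = -36 - 1*(-22) = -36 + 22 = -14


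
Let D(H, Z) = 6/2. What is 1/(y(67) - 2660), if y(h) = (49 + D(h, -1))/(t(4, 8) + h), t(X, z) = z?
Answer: -75/199448 ≈ -0.00037604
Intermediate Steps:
D(H, Z) = 3 (D(H, Z) = 6*(½) = 3)
y(h) = 52/(8 + h) (y(h) = (49 + 3)/(8 + h) = 52/(8 + h))
1/(y(67) - 2660) = 1/(52/(8 + 67) - 2660) = 1/(52/75 - 2660) = 1/(-199448/75) = -75/199448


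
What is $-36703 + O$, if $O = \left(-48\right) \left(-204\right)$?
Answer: $-26911$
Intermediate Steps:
$O = 9792$
$-36703 + O = -36703 + 9792 = -26911$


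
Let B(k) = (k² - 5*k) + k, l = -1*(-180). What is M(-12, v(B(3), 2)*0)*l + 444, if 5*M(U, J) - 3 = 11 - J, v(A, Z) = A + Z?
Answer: 948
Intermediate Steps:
l = 180
B(k) = k² - 4*k
M(U, J) = 14/5 - J/5 (M(U, J) = ⅗ + (11 - J)/5 = ⅗ + (11/5 - J/5) = 14/5 - J/5)
M(-12, v(B(3), 2)*0)*l + 444 = (14/5 - (3*(-4 + 3) + 2)*0/5)*180 + 444 = (14/5 - (3*(-1) + 2)*0/5)*180 + 444 = (14/5 - (-3 + 2)*0/5)*180 + 444 = (14/5 - (-1)*0/5)*180 + 444 = (14/5 - ⅕*0)*180 + 444 = (14/5 + 0)*180 + 444 = (14/5)*180 + 444 = 504 + 444 = 948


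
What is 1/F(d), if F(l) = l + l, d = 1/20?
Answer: 10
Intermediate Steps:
d = 1/20 ≈ 0.050000
F(l) = 2*l
1/F(d) = 1/(2*(1/20)) = 1/(1/10) = 10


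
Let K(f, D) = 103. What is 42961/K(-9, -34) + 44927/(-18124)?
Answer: 773997683/1866772 ≈ 414.62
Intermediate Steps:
42961/K(-9, -34) + 44927/(-18124) = 42961/103 + 44927/(-18124) = 42961*(1/103) + 44927*(-1/18124) = 42961/103 - 44927/18124 = 773997683/1866772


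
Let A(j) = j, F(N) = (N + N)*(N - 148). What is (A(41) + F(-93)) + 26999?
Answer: 71866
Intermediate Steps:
F(N) = 2*N*(-148 + N) (F(N) = (2*N)*(-148 + N) = 2*N*(-148 + N))
(A(41) + F(-93)) + 26999 = (41 + 2*(-93)*(-148 - 93)) + 26999 = (41 + 2*(-93)*(-241)) + 26999 = (41 + 44826) + 26999 = 44867 + 26999 = 71866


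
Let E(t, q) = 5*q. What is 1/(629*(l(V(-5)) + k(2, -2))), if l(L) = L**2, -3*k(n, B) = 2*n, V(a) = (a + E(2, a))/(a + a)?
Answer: 3/14467 ≈ 0.00020737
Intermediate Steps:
V(a) = 3 (V(a) = (a + 5*a)/(a + a) = (6*a)/((2*a)) = (6*a)*(1/(2*a)) = 3)
k(n, B) = -2*n/3
1/(629*(l(V(-5)) + k(2, -2))) = 1/(629*(3**2 - 2/3*2)) = 1/(629*(9 - 4/3)) = 1/(629*(23/3)) = 1/(14467/3) = 3/14467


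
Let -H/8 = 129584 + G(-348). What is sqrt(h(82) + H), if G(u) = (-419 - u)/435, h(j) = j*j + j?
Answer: I*sqrt(194876146770)/435 ≈ 1014.8*I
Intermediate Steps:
h(j) = j + j**2 (h(j) = j**2 + j = j + j**2)
G(u) = -419/435 - u/435 (G(u) = (-419 - u)*(1/435) = -419/435 - u/435)
H = -450951752/435 (H = -8*(129584 + (-419/435 - 1/435*(-348))) = -8*(129584 + (-419/435 + 4/5)) = -8*(129584 - 71/435) = -8*56368969/435 = -450951752/435 ≈ -1.0367e+6)
sqrt(h(82) + H) = sqrt(82*(1 + 82) - 450951752/435) = sqrt(82*83 - 450951752/435) = sqrt(6806 - 450951752/435) = sqrt(-447991142/435) = I*sqrt(194876146770)/435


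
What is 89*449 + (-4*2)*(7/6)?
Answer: 119855/3 ≈ 39952.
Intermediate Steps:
89*449 + (-4*2)*(7/6) = 39961 - 56/6 = 39961 - 8*7/6 = 39961 - 28/3 = 119855/3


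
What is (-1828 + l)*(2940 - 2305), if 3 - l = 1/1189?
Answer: -1377903010/1189 ≈ -1.1589e+6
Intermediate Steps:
l = 3566/1189 (l = 3 - 1/1189 = 3566/1189 ≈ 2.9992)
(-1828 + l)*(2940 - 2305) = (-1828 + 3566/1189)*(2940 - 2305) = -2169926/1189*635 = -1377903010/1189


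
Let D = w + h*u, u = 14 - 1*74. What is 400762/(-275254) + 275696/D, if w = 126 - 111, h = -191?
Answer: 35643841417/1579269825 ≈ 22.570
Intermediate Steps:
w = 15
u = -60 (u = 14 - 74 = -60)
D = 11475 (D = 15 - 191*(-60) = 15 + 11460 = 11475)
400762/(-275254) + 275696/D = 400762/(-275254) + 275696/11475 = 400762*(-1/275254) + 275696*(1/11475) = -200381/137627 + 275696/11475 = 35643841417/1579269825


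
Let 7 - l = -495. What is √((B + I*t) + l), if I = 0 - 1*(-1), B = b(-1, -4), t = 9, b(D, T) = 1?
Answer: 16*√2 ≈ 22.627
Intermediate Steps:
B = 1
I = 1 (I = 0 + 1 = 1)
l = 502 (l = 7 - 1*(-495) = 7 + 495 = 502)
√((B + I*t) + l) = √((1 + 1*9) + 502) = √((1 + 9) + 502) = √(10 + 502) = √512 = 16*√2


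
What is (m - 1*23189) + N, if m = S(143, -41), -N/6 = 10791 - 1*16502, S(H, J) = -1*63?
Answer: 11014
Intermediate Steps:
S(H, J) = -63
N = 34266 (N = -6*(10791 - 1*16502) = -6*(10791 - 16502) = -6*(-5711) = 34266)
m = -63
(m - 1*23189) + N = (-63 - 1*23189) + 34266 = (-63 - 23189) + 34266 = -23252 + 34266 = 11014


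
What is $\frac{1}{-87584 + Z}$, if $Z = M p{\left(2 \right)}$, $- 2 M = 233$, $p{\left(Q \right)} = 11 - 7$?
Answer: $- \frac{1}{88050} \approx -1.1357 \cdot 10^{-5}$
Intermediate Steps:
$p{\left(Q \right)} = 4$
$M = - \frac{233}{2}$ ($M = \left(- \frac{1}{2}\right) 233 = - \frac{233}{2} \approx -116.5$)
$Z = -466$ ($Z = \left(- \frac{233}{2}\right) 4 = -466$)
$\frac{1}{-87584 + Z} = \frac{1}{-87584 - 466} = \frac{1}{-88050} = - \frac{1}{88050}$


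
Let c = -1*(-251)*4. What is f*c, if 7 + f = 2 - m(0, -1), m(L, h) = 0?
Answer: -5020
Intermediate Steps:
f = -5 (f = -7 + (2 - 1*0) = -7 + (2 + 0) = -7 + 2 = -5)
c = 1004 (c = 251*4 = 1004)
f*c = -5*1004 = -5020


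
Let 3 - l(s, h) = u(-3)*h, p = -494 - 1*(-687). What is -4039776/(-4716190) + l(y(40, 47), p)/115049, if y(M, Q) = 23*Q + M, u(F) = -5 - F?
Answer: 233303393467/271296471655 ≈ 0.85996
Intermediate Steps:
y(M, Q) = M + 23*Q
p = 193 (p = -494 + 687 = 193)
l(s, h) = 3 + 2*h (l(s, h) = 3 - (-5 - 1*(-3))*h = 3 - (-5 + 3)*h = 3 - (-2)*h = 3 + 2*h)
-4039776/(-4716190) + l(y(40, 47), p)/115049 = -4039776/(-4716190) + (3 + 2*193)/115049 = -4039776*(-1/4716190) + (3 + 386)*(1/115049) = 2019888/2358095 + 389*(1/115049) = 2019888/2358095 + 389/115049 = 233303393467/271296471655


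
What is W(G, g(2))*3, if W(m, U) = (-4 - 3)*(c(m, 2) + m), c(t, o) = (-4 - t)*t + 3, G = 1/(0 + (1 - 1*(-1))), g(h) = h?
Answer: -105/4 ≈ -26.250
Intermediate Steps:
G = 1/2 (G = 1/(0 + (1 + 1)) = 1/(0 + 2) = 1/2 ≈ 0.50000)
c(t, o) = 3 + t*(-4 - t) (c(t, o) = t*(-4 - t) + 3 = 3 + t*(-4 - t))
W(m, U) = -21 + 7*m**2 + 21*m (W(m, U) = (-4 - 3)*((3 - m**2 - 4*m) + m) = -7*(3 - m**2 - 3*m) = -21 + 7*m**2 + 21*m)
W(G, g(2))*3 = (-21 + 7*(1/2)**2 + 21*(1/2))*3 = (-21 + 7*(1/4) + 21/2)*3 = (-21 + 7/4 + 21/2)*3 = -35/4*3 = -105/4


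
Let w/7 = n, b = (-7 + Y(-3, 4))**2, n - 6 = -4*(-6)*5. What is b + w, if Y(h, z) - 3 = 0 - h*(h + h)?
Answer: 1366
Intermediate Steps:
Y(h, z) = 3 - 2*h**2 (Y(h, z) = 3 + (0 - h*(h + h)) = 3 + (0 - h*2*h) = 3 + (0 - 2*h**2) = 3 - 2*h**2)
n = 126 (n = 6 - 4*(-6)*5 = 6 + 24*5 = 6 + 120 = 126)
b = 484 (b = (-7 + (3 - 2*(-3)**2))**2 = (-7 + (3 - 2*9))**2 = (-7 + (3 - 18))**2 = (-7 - 15)**2 = (-22)**2 = 484)
w = 882 (w = 7*126 = 882)
b + w = 484 + 882 = 1366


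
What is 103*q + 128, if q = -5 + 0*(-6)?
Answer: -387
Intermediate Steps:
q = -5 (q = -5 + 0 = -5)
103*q + 128 = 103*(-5) + 128 = -515 + 128 = -387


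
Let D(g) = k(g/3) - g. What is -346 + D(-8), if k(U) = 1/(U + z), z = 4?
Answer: -1349/4 ≈ -337.25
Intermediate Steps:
k(U) = 1/(4 + U) (k(U) = 1/(U + 4) = 1/(4 + U))
D(g) = 1/(4 + g/3) - g
-346 + D(-8) = -346 + (3 - 1*(-8)*(12 - 8))/(12 - 8) = -346 + (3 - 1*(-8)*4)/4 = -346 + (3 + 32)/4 = -346 + (1/4)*35 = -346 + 35/4 = -1349/4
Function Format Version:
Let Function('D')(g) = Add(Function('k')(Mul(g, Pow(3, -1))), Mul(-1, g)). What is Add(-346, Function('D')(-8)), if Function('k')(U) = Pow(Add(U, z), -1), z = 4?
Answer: Rational(-1349, 4) ≈ -337.25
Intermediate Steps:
Function('k')(U) = Pow(Add(4, U), -1) (Function('k')(U) = Pow(Add(U, 4), -1) = Pow(Add(4, U), -1))
Function('D')(g) = Add(Pow(Add(4, Mul(Rational(1, 3), g)), -1), Mul(-1, g)) (Function('D')(g) = Add(Pow(Add(4, Mul(g, Pow(3, -1))), -1), Mul(-1, g)) = Add(Pow(Add(4, Mul(g, Rational(1, 3))), -1), Mul(-1, g)) = Add(Pow(Add(4, Mul(Rational(1, 3), g)), -1), Mul(-1, g)))
Add(-346, Function('D')(-8)) = Add(-346, Mul(Pow(Add(12, -8), -1), Add(3, Mul(-1, -8, Add(12, -8))))) = Add(-346, Mul(Pow(4, -1), Add(3, Mul(-1, -8, 4)))) = Add(-346, Mul(Rational(1, 4), Add(3, 32))) = Add(-346, Mul(Rational(1, 4), 35)) = Add(-346, Rational(35, 4)) = Rational(-1349, 4)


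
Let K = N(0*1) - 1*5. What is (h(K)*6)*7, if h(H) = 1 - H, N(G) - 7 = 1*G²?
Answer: -42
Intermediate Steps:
N(G) = 7 + G² (N(G) = 7 + 1*G² = 7 + G²)
K = 2 (K = (7 + (0*1)²) - 1*5 = (7 + 0²) - 5 = (7 + 0) - 5 = 7 - 5 = 2)
(h(K)*6)*7 = ((1 - 1*2)*6)*7 = ((1 - 2)*6)*7 = -1*6*7 = -6*7 = -42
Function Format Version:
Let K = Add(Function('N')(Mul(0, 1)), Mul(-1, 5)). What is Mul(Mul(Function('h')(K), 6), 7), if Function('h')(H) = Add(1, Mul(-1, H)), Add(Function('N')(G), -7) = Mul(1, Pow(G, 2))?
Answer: -42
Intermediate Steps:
Function('N')(G) = Add(7, Pow(G, 2)) (Function('N')(G) = Add(7, Mul(1, Pow(G, 2))) = Add(7, Pow(G, 2)))
K = 2 (K = Add(Add(7, Pow(Mul(0, 1), 2)), Mul(-1, 5)) = Add(Add(7, Pow(0, 2)), -5) = Add(Add(7, 0), -5) = Add(7, -5) = 2)
Mul(Mul(Function('h')(K), 6), 7) = Mul(Mul(Add(1, Mul(-1, 2)), 6), 7) = Mul(Mul(Add(1, -2), 6), 7) = Mul(Mul(-1, 6), 7) = Mul(-6, 7) = -42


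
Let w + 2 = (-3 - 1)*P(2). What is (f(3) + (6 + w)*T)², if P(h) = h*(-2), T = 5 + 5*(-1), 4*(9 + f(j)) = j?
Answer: 1089/16 ≈ 68.063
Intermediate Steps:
f(j) = -9 + j/4
T = 0 (T = 5 - 5 = 0)
P(h) = -2*h
w = 14 (w = -2 + (-3 - 1)*(-2*2) = -2 - 4*(-4) = -2 + 16 = 14)
(f(3) + (6 + w)*T)² = ((-9 + (¼)*3) + (6 + 14)*0)² = ((-9 + ¾) + 20*0)² = (-33/4 + 0)² = (-33/4)² = 1089/16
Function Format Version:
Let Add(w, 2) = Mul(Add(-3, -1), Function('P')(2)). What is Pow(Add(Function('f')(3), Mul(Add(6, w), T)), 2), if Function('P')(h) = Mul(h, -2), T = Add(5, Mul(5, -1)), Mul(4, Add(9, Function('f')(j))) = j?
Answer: Rational(1089, 16) ≈ 68.063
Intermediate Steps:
Function('f')(j) = Add(-9, Mul(Rational(1, 4), j))
T = 0 (T = Add(5, -5) = 0)
Function('P')(h) = Mul(-2, h)
w = 14 (w = Add(-2, Mul(Add(-3, -1), Mul(-2, 2))) = Add(-2, Mul(-4, -4)) = Add(-2, 16) = 14)
Pow(Add(Function('f')(3), Mul(Add(6, w), T)), 2) = Pow(Add(Add(-9, Mul(Rational(1, 4), 3)), Mul(Add(6, 14), 0)), 2) = Pow(Add(Add(-9, Rational(3, 4)), Mul(20, 0)), 2) = Pow(Add(Rational(-33, 4), 0), 2) = Pow(Rational(-33, 4), 2) = Rational(1089, 16)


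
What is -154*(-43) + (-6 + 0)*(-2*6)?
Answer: 6694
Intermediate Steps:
-154*(-43) + (-6 + 0)*(-2*6) = 6622 - 6*(-12) = 6622 + 72 = 6694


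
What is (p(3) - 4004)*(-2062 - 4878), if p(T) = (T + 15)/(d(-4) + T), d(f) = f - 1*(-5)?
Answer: 27756530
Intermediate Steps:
d(f) = 5 + f (d(f) = f + 5 = 5 + f)
p(T) = (15 + T)/(1 + T) (p(T) = (T + 15)/((5 - 4) + T) = (15 + T)/(1 + T))
(p(3) - 4004)*(-2062 - 4878) = ((15 + 3)/(1 + 3) - 4004)*(-2062 - 4878) = (18/4 - 4004)*(-6940) = ((1/4)*18 - 4004)*(-6940) = (9/2 - 4004)*(-6940) = -7999/2*(-6940) = 27756530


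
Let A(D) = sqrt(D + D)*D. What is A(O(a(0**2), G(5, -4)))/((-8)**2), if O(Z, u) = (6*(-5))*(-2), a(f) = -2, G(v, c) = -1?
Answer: 15*sqrt(30)/8 ≈ 10.270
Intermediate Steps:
O(Z, u) = 60 (O(Z, u) = -30*(-2) = 60)
A(D) = sqrt(2)*D**(3/2) (A(D) = sqrt(2*D)*D = (sqrt(2)*sqrt(D))*D = sqrt(2)*D**(3/2))
A(O(a(0**2), G(5, -4)))/((-8)**2) = (sqrt(2)*60**(3/2))/((-8)**2) = (sqrt(2)*(120*sqrt(15)))/64 = (120*sqrt(30))*(1/64) = 15*sqrt(30)/8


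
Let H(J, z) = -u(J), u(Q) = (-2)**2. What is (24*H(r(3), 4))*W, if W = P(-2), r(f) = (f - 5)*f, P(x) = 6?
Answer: -576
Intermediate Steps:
r(f) = f*(-5 + f) (r(f) = (-5 + f)*f = f*(-5 + f))
W = 6
u(Q) = 4
H(J, z) = -4 (H(J, z) = -1*4 = -4)
(24*H(r(3), 4))*W = (24*(-4))*6 = -96*6 = -576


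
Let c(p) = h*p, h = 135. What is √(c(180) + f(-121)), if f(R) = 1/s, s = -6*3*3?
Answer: √7873194/18 ≈ 155.88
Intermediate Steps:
c(p) = 135*p
s = -54 (s = -18*3 = -54)
f(R) = -1/54 (f(R) = 1/(-54) = -1/54)
√(c(180) + f(-121)) = √(135*180 - 1/54) = √(24300 - 1/54) = √(1312199/54) = √7873194/18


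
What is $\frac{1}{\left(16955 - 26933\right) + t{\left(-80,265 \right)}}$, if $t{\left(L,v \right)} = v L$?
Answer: $- \frac{1}{31178} \approx -3.2074 \cdot 10^{-5}$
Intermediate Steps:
$t{\left(L,v \right)} = L v$
$\frac{1}{\left(16955 - 26933\right) + t{\left(-80,265 \right)}} = \frac{1}{\left(16955 - 26933\right) - 21200} = \frac{1}{-9978 - 21200} = \frac{1}{-31178} = - \frac{1}{31178}$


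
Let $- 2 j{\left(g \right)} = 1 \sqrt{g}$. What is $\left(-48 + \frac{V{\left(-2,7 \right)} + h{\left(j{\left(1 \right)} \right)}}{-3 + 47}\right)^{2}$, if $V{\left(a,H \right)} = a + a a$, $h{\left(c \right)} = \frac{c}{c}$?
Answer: $\frac{4447881}{1936} \approx 2297.5$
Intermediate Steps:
$j{\left(g \right)} = - \frac{\sqrt{g}}{2}$ ($j{\left(g \right)} = - \frac{1 \sqrt{g}}{2} = - \frac{\sqrt{g}}{2}$)
$h{\left(c \right)} = 1$
$V{\left(a,H \right)} = a + a^{2}$
$\left(-48 + \frac{V{\left(-2,7 \right)} + h{\left(j{\left(1 \right)} \right)}}{-3 + 47}\right)^{2} = \left(-48 + \frac{- 2 \left(1 - 2\right) + 1}{-3 + 47}\right)^{2} = \left(-48 + \frac{\left(-2\right) \left(-1\right) + 1}{44}\right)^{2} = \left(-48 + \left(2 + 1\right) \frac{1}{44}\right)^{2} = \left(-48 + 3 \cdot \frac{1}{44}\right)^{2} = \left(-48 + \frac{3}{44}\right)^{2} = \left(- \frac{2109}{44}\right)^{2} = \frac{4447881}{1936}$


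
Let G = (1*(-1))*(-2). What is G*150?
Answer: 300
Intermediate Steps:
G = 2 (G = -1*(-2) = 2)
G*150 = 2*150 = 300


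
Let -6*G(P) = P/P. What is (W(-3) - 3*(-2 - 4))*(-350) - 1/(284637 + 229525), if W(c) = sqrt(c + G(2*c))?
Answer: -3239220601/514162 - 175*I*sqrt(114)/3 ≈ -6300.0 - 622.83*I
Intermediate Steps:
G(P) = -1/6 (G(P) = -P/(6*P) = -1/6*1 = -1/6)
W(c) = sqrt(-1/6 + c) (W(c) = sqrt(c - 1/6) = sqrt(-1/6 + c))
(W(-3) - 3*(-2 - 4))*(-350) - 1/(284637 + 229525) = (sqrt(-6 + 36*(-3))/6 - 3*(-2 - 4))*(-350) - 1/(284637 + 229525) = (sqrt(-6 - 108)/6 - 3*(-6))*(-350) - 1/514162 = (sqrt(-114)/6 + 18)*(-350) - 1*1/514162 = ((I*sqrt(114))/6 + 18)*(-350) - 1/514162 = (I*sqrt(114)/6 + 18)*(-350) - 1/514162 = (18 + I*sqrt(114)/6)*(-350) - 1/514162 = (-6300 - 175*I*sqrt(114)/3) - 1/514162 = -3239220601/514162 - 175*I*sqrt(114)/3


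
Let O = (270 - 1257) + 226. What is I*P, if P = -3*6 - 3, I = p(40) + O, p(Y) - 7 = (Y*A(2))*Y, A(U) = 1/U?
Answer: -966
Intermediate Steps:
O = -761 (O = -987 + 226 = -761)
p(Y) = 7 + Y²/2 (p(Y) = 7 + (Y/2)*Y = 7 + Y²/2)
I = 46 (I = (7 + (½)*40²) - 761 = (7 + (½)*1600) - 761 = (7 + 800) - 761 = 807 - 761 = 46)
P = -21 (P = -18 - 3 = -21)
I*P = 46*(-21) = -966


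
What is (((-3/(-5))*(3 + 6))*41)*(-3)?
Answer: -3321/5 ≈ -664.20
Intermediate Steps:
(((-3/(-5))*(3 + 6))*41)*(-3) = ((-3*(-1/5)*9)*41)*(-3) = (((3/5)*9)*41)*(-3) = ((27/5)*41)*(-3) = (1107/5)*(-3) = -3321/5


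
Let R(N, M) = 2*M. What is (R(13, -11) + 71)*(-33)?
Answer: -1617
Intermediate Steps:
(R(13, -11) + 71)*(-33) = (2*(-11) + 71)*(-33) = (-22 + 71)*(-33) = 49*(-33) = -1617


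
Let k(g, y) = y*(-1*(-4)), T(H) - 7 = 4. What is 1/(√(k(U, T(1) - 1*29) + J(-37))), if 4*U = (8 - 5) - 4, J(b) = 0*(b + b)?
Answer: -I*√2/12 ≈ -0.11785*I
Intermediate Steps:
T(H) = 11 (T(H) = 7 + 4 = 11)
J(b) = 0 (J(b) = 0*(2*b) = 0)
U = -¼ (U = ((8 - 5) - 4)/4 = (3 - 4)/4 = (¼)*(-1) = -¼ ≈ -0.25000)
k(g, y) = 4*y (k(g, y) = y*4 = 4*y)
1/(√(k(U, T(1) - 1*29) + J(-37))) = 1/(√(4*(11 - 1*29) + 0)) = 1/(√(4*(11 - 29) + 0)) = 1/(√(4*(-18) + 0)) = 1/(√(-72 + 0)) = 1/(√(-72)) = 1/(6*I*√2) = -I*√2/12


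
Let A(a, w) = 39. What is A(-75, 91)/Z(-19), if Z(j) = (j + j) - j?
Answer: -39/19 ≈ -2.0526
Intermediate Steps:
Z(j) = j (Z(j) = 2*j - j = j)
A(-75, 91)/Z(-19) = 39/(-19) = 39*(-1/19) = -39/19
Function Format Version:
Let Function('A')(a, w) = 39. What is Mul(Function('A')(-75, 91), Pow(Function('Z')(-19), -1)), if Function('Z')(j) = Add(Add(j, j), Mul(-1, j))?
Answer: Rational(-39, 19) ≈ -2.0526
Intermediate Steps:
Function('Z')(j) = j (Function('Z')(j) = Add(Mul(2, j), Mul(-1, j)) = j)
Mul(Function('A')(-75, 91), Pow(Function('Z')(-19), -1)) = Mul(39, Pow(-19, -1)) = Mul(39, Rational(-1, 19)) = Rational(-39, 19)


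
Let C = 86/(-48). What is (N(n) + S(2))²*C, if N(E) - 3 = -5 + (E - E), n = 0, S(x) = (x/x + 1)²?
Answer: -43/6 ≈ -7.1667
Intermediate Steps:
S(x) = 4 (S(x) = (1 + 1)² = 2² = 4)
C = -43/24 (C = 86*(-1/48) = -43/24 ≈ -1.7917)
N(E) = -2 (N(E) = 3 + (-5 + (E - E)) = 3 + (-5 + 0) = 3 - 5 = -2)
(N(n) + S(2))²*C = (-2 + 4)²*(-43/24) = 2²*(-43/24) = 4*(-43/24) = -43/6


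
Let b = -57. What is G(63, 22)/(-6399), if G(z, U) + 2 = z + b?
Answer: -4/6399 ≈ -0.00062510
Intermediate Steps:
G(z, U) = -59 + z (G(z, U) = -2 + (z - 57) = -2 + (-57 + z) = -59 + z)
G(63, 22)/(-6399) = (-59 + 63)/(-6399) = 4*(-1/6399) = -4/6399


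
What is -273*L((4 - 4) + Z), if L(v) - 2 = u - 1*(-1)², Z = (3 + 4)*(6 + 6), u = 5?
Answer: -1638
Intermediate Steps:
Z = 84 (Z = 7*12 = 84)
L(v) = 6 (L(v) = 2 + (5 - 1*(-1)²) = 2 + (5 - 1*1) = 2 + (5 - 1) = 2 + 4 = 6)
-273*L((4 - 4) + Z) = -273*6 = -1638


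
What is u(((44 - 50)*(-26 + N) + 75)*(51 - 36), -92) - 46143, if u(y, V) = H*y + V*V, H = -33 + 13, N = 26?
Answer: -60179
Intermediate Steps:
H = -20
u(y, V) = V**2 - 20*y (u(y, V) = -20*y + V*V = -20*y + V**2 = V**2 - 20*y)
u(((44 - 50)*(-26 + N) + 75)*(51 - 36), -92) - 46143 = ((-92)**2 - 20*((44 - 50)*(-26 + 26) + 75)*(51 - 36)) - 46143 = (8464 - 20*(-6*0 + 75)*15) - 46143 = (8464 - 20*(0 + 75)*15) - 46143 = (8464 - 1500*15) - 46143 = (8464 - 20*1125) - 46143 = (8464 - 22500) - 46143 = -14036 - 46143 = -60179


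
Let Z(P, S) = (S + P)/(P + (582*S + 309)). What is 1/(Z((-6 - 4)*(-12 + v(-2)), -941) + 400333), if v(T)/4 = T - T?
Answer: 547233/219075429410 ≈ 2.4979e-6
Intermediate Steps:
v(T) = 0 (v(T) = 4*(T - T) = 4*0 = 0)
Z(P, S) = (P + S)/(309 + P + 582*S) (Z(P, S) = (P + S)/(P + (309 + 582*S)) = (P + S)/(309 + P + 582*S))
1/(Z((-6 - 4)*(-12 + v(-2)), -941) + 400333) = 1/(((-6 - 4)*(-12 + 0) - 941)/(309 + (-6 - 4)*(-12 + 0) + 582*(-941)) + 400333) = 1/((-10*(-12) - 941)/(309 - 10*(-12) - 547662) + 400333) = 1/((120 - 941)/(309 + 120 - 547662) + 400333) = 1/(-821/(-547233) + 400333) = 1/(-1/547233*(-821) + 400333) = 1/(821/547233 + 400333) = 1/(219075429410/547233) = 547233/219075429410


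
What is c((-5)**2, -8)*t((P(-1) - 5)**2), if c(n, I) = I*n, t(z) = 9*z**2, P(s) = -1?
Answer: -2332800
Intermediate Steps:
c((-5)**2, -8)*t((P(-1) - 5)**2) = (-8*(-5)**2)*(9*((-1 - 5)**2)**2) = (-8*25)*(9*((-6)**2)**2) = -1800*36**2 = -1800*1296 = -200*11664 = -2332800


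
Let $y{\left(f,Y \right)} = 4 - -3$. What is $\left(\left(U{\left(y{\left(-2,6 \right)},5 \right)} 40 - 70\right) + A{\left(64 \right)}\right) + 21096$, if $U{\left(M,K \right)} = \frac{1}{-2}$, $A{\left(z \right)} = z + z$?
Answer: $21134$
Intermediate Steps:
$A{\left(z \right)} = 2 z$
$y{\left(f,Y \right)} = 7$ ($y{\left(f,Y \right)} = 4 + 3 = 7$)
$U{\left(M,K \right)} = - \frac{1}{2}$
$\left(\left(U{\left(y{\left(-2,6 \right)},5 \right)} 40 - 70\right) + A{\left(64 \right)}\right) + 21096 = \left(\left(\left(- \frac{1}{2}\right) 40 - 70\right) + 2 \cdot 64\right) + 21096 = \left(\left(-20 - 70\right) + 128\right) + 21096 = \left(-90 + 128\right) + 21096 = 38 + 21096 = 21134$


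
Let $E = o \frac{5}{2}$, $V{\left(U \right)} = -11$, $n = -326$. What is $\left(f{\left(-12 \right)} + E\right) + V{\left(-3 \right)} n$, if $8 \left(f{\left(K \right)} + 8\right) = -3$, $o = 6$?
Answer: $\frac{28741}{8} \approx 3592.6$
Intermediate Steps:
$f{\left(K \right)} = - \frac{67}{8}$ ($f{\left(K \right)} = -8 + \frac{1}{8} \left(-3\right) = -8 - \frac{3}{8} = - \frac{67}{8}$)
$E = 15$ ($E = 6 \cdot \frac{5}{2} = 15$)
$\left(f{\left(-12 \right)} + E\right) + V{\left(-3 \right)} n = \left(- \frac{67}{8} + 15\right) - -3586 = \frac{53}{8} + 3586 = \frac{28741}{8}$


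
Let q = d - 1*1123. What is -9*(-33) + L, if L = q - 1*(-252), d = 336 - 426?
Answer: -664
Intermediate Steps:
d = -90
q = -1213 (q = -90 - 1*1123 = -90 - 1123 = -1213)
L = -961 (L = -1213 - 1*(-252) = -1213 + 252 = -961)
-9*(-33) + L = -9*(-33) - 961 = 297 - 961 = -664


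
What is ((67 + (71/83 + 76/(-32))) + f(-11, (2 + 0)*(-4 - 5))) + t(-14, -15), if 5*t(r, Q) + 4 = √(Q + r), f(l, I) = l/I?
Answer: 1950911/29880 + I*√29/5 ≈ 65.292 + 1.077*I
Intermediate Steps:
t(r, Q) = -⅘ + √(Q + r)/5
((67 + (71/83 + 76/(-32))) + f(-11, (2 + 0)*(-4 - 5))) + t(-14, -15) = ((67 + (71/83 + 76/(-32))) - 11*1/((-4 - 5)*(2 + 0))) + (-⅘ + √(-15 - 14)/5) = ((67 + (71*(1/83) + 76*(-1/32))) - 11/(2*(-9))) + (-⅘ + √(-29)/5) = ((67 + (71/83 - 19/8)) - 11/(-18)) + (-⅘ + (I*√29)/5) = ((67 - 1009/664) - 11*(-1/18)) + (-⅘ + I*√29/5) = (43479/664 + 11/18) + (-⅘ + I*√29/5) = 394963/5976 + (-⅘ + I*√29/5) = 1950911/29880 + I*√29/5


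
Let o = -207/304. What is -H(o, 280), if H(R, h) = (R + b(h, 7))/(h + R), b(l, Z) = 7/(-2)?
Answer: 1271/84913 ≈ 0.014968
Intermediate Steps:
b(l, Z) = -7/2 (b(l, Z) = 7*(-½) = -7/2)
o = -207/304 (o = -207*1/304 = -207/304 ≈ -0.68092)
H(R, h) = (-7/2 + R)/(R + h) (H(R, h) = (R - 7/2)/(h + R) = (-7/2 + R)/(R + h))
-H(o, 280) = -(-7/2 - 207/304)/(-207/304 + 280) = -(-1271)/(84913/304*304) = -304*(-1271)/(84913*304) = -1*(-1271/84913) = 1271/84913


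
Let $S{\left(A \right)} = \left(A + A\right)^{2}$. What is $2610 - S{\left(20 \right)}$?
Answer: $1010$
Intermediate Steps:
$S{\left(A \right)} = 4 A^{2}$ ($S{\left(A \right)} = \left(2 A\right)^{2} = 4 A^{2}$)
$2610 - S{\left(20 \right)} = 2610 - 4 \cdot 20^{2} = 2610 - 4 \cdot 400 = 2610 - 1600 = 1010$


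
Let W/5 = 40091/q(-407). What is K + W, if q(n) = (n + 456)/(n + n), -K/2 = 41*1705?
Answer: -170021060/49 ≈ -3.4698e+6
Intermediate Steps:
K = -139810 (K = -82*1705 = -2*69905 = -139810)
q(n) = (456 + n)/(2*n) (q(n) = (456 + n)/((2*n)) = (456 + n)*(1/(2*n)) = (456 + n)/(2*n))
W = -163170370/49 (W = 5*(40091/(((1/2)*(456 - 407)/(-407)))) = 5*(40091/(((1/2)*(-1/407)*49))) = 5*(40091/(-49/814)) = 5*(40091*(-814/49)) = 5*(-32634074/49) = -163170370/49 ≈ -3.3300e+6)
K + W = -139810 - 163170370/49 = -170021060/49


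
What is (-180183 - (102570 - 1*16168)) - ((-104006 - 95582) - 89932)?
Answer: 22935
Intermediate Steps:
(-180183 - (102570 - 1*16168)) - ((-104006 - 95582) - 89932) = (-180183 - (102570 - 16168)) - (-199588 - 89932) = (-180183 - 1*86402) - 1*(-289520) = (-180183 - 86402) + 289520 = -266585 + 289520 = 22935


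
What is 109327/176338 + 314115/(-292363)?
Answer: -23427241169/51554706694 ≈ -0.45442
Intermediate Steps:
109327/176338 + 314115/(-292363) = 109327*(1/176338) + 314115*(-1/292363) = 109327/176338 - 314115/292363 = -23427241169/51554706694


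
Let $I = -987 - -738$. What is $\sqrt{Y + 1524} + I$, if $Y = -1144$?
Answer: $-249 + 2 \sqrt{95} \approx -229.51$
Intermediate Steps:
$I = -249$ ($I = -987 + 738 = -249$)
$\sqrt{Y + 1524} + I = \sqrt{-1144 + 1524} - 249 = \sqrt{380} - 249 = 2 \sqrt{95} - 249 = -249 + 2 \sqrt{95}$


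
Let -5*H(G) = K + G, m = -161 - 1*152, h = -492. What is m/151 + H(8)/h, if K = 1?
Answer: -256207/123820 ≈ -2.0692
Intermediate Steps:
m = -313 (m = -161 - 152 = -313)
H(G) = -⅕ - G/5 (H(G) = -(1 + G)/5 = -⅕ - G/5)
m/151 + H(8)/h = -313/151 + (-⅕ - ⅕*8)/(-492) = -313*1/151 + (-⅕ - 8/5)*(-1/492) = -313/151 - 9/5*(-1/492) = -313/151 + 3/820 = -256207/123820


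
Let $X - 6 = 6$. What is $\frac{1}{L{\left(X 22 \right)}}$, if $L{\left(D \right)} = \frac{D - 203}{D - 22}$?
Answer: $\frac{242}{61} \approx 3.9672$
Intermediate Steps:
$X = 12$ ($X = 6 + 6 = 12$)
$L{\left(D \right)} = \frac{-203 + D}{-22 + D}$
$\frac{1}{L{\left(X 22 \right)}} = \frac{1}{\frac{1}{-22 + 12 \cdot 22} \left(-203 + 12 \cdot 22\right)} = \frac{1}{\frac{1}{-22 + 264} \left(-203 + 264\right)} = \frac{1}{\frac{1}{242} \cdot 61} = \frac{1}{\frac{61}{242}} = \frac{242}{61}$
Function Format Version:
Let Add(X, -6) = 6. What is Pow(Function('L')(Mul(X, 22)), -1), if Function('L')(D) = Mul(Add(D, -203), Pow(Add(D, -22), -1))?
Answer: Rational(242, 61) ≈ 3.9672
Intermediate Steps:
X = 12 (X = Add(6, 6) = 12)
Function('L')(D) = Mul(Pow(Add(-22, D), -1), Add(-203, D)) (Function('L')(D) = Mul(Add(-203, D), Pow(Add(-22, D), -1)) = Mul(Pow(Add(-22, D), -1), Add(-203, D)))
Pow(Function('L')(Mul(X, 22)), -1) = Pow(Mul(Pow(Add(-22, Mul(12, 22)), -1), Add(-203, Mul(12, 22))), -1) = Pow(Mul(Pow(Add(-22, 264), -1), Add(-203, 264)), -1) = Pow(Mul(Pow(242, -1), 61), -1) = Pow(Mul(Rational(1, 242), 61), -1) = Pow(Rational(61, 242), -1) = Rational(242, 61)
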